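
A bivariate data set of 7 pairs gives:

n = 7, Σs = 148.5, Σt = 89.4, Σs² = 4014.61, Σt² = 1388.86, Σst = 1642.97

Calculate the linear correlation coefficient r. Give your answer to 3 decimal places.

r = (nΣst − ΣsΣt) / √[(nΣs² − (Σs)²)(nΣt² − (Σt)²)]
Numerator: 7×1642.97 − 148.5×89.4 = -1775.11
Denominator: √[(28102.27 − 22052.25)(9722.02 − 7992.36)] = √[6050.02 × 1729.66] = 3234.8845
r = -1775.11 / 3234.8845 ≈ -0.549

-0.549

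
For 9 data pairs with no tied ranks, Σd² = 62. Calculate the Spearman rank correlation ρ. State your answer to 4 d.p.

0.4833

ρ = 1 − 6Σd² / [n(n²−1)] = 1 − 6×62 / (9×80)
  = 1 − 372/720 = 1 − 0.51667 ≈ 0.4833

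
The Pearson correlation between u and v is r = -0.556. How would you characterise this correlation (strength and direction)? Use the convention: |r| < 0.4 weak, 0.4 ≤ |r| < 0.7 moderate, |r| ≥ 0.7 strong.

r = -0.556 < 0 so the relationship is negative.
|r| = 0.556, which falls in the moderate range.

moderate negative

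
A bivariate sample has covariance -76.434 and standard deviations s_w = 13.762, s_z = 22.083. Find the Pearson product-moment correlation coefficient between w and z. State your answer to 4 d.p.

r = Cov(w,z) / (s_w · s_z) = -76.434 / (13.762 × 22.083)
  = -76.434 / 303.9062 ≈ -0.2515

-0.2515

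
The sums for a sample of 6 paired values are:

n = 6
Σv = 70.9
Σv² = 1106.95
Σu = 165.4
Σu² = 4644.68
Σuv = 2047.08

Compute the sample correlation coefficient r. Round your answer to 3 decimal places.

0.612

r = (nΣuv − ΣuΣv) / √[(nΣu² − (Σu)²)(nΣv² − (Σv)²)]
Numerator: 6×2047.08 − 165.4×70.9 = 555.62
Denominator: √[(27868.08 − 27357.16)(6641.7 − 5026.81)] = √[510.92 × 1614.89] = 908.3389
r = 555.62 / 908.3389 ≈ 0.612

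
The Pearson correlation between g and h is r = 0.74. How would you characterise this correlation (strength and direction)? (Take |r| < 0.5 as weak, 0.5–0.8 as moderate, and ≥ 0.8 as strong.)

moderate positive

r = 0.74 > 0 so the relationship is positive.
|r| = 0.74, which falls in the moderate range.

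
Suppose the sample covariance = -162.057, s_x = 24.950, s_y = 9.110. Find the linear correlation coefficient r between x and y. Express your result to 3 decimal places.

-0.713

r = Cov(x,y) / (s_x · s_y) = -162.057 / (24.950 × 9.110)
  = -162.057 / 227.2945 ≈ -0.713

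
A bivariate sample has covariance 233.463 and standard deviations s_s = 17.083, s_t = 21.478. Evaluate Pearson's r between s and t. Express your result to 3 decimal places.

r = Cov(s,t) / (s_s · s_t) = 233.463 / (17.083 × 21.478)
  = 233.463 / 366.9087 ≈ 0.636

0.636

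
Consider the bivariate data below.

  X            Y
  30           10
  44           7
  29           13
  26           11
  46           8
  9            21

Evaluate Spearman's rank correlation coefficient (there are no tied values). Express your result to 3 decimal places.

Rank X: 4, 5, 3, 2, 6, 1
Rank Y: 3, 1, 5, 4, 2, 6
d = rank(X) − rank(Y): 1, 4, -2, -2, 4, -5; Σd² = 66
ρ = 1 − 6Σd² / [n(n²−1)] = 1 − 6×66 / (6×35) = 1 − 396/210 ≈ -0.886

-0.886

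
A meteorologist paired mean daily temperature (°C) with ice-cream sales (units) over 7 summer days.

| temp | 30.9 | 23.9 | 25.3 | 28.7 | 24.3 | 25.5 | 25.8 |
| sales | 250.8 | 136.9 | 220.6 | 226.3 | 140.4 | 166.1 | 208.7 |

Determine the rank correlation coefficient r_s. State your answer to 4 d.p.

Rank temp: 7, 1, 3, 6, 2, 4, 5
Rank sales: 7, 1, 5, 6, 2, 3, 4
d = rank(temp) − rank(sales): 0, 0, -2, 0, 0, 1, 1; Σd² = 6
ρ = 1 − 6Σd² / [n(n²−1)] = 1 − 6×6 / (7×48) = 1 − 36/336 ≈ 0.8929

0.8929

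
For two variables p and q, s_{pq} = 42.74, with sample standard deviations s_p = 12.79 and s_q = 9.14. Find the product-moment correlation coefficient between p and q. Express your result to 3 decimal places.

0.366

r = Cov(p,q) / (s_p · s_q) = 42.74 / (12.79 × 9.14)
  = 42.74 / 116.9006 ≈ 0.366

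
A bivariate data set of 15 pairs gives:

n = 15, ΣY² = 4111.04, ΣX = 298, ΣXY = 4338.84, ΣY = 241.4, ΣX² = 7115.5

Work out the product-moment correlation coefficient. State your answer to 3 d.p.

r = (nΣXY − ΣXΣY) / √[(nΣX² − (ΣX)²)(nΣY² − (ΣY)²)]
Numerator: 15×4338.84 − 298×241.4 = -6854.6
Denominator: √[(106732.5 − 88804)(61665.6 − 58273.96)] = √[17928.5 × 3391.64] = 7797.8855
r = -6854.6 / 7797.8855 ≈ -0.879

-0.879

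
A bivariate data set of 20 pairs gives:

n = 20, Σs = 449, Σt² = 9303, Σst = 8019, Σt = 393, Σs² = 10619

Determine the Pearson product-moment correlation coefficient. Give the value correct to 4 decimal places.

-0.8710

r = (nΣst − ΣsΣt) / √[(nΣs² − (Σs)²)(nΣt² − (Σt)²)]
Numerator: 20×8019 − 449×393 = -16077
Denominator: √[(212380 − 201601)(186060 − 154449)] = √[10779 × 31611] = 18459.0078
r = -16077 / 18459.0078 ≈ -0.8710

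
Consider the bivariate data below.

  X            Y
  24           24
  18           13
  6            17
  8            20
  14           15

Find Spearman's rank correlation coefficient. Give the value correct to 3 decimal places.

0.100

Rank X: 5, 4, 1, 2, 3
Rank Y: 5, 1, 3, 4, 2
d = rank(X) − rank(Y): 0, 3, -2, -2, 1; Σd² = 18
ρ = 1 − 6Σd² / [n(n²−1)] = 1 − 6×18 / (5×24) = 1 − 108/120 ≈ 0.100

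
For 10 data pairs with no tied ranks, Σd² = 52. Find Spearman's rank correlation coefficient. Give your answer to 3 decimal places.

ρ = 1 − 6Σd² / [n(n²−1)] = 1 − 6×52 / (10×99)
  = 1 − 312/990 = 1 − 0.3152 ≈ 0.685

0.685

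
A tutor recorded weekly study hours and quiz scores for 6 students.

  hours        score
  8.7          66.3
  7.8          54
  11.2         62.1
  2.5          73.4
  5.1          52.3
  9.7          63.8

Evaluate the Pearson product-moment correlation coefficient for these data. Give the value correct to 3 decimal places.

-0.212

n = 6, Σx = 45, Σy = 371.9, Σx² = 388.32, Σy² = 23361.39, Σxy = 2762.62
nΣxy − ΣxΣy = 16575.72 − 16735.5 = -159.78
nΣx² − (Σx)² = 2329.92 − 2025 = 304.92; nΣy² − (Σy)² = 140168.34 − 138309.61 = 1858.73
r = -159.78 / √(304.92 × 1858.73) = -159.78 / 752.8373 ≈ -0.212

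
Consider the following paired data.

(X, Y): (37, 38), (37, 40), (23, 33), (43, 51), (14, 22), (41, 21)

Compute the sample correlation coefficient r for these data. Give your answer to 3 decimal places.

n = 6, ΣX = 195, ΣY = 205, ΣX² = 6993, ΣY² = 7659, ΣXY = 7007
nΣXY − ΣXΣY = 42042 − 39975 = 2067
nΣX² − (ΣX)² = 41958 − 38025 = 3933; nΣY² − (ΣY)² = 45954 − 42025 = 3929
r = 2067 / √(3933 × 3929) = 2067 / 3930.9995 ≈ 0.526

0.526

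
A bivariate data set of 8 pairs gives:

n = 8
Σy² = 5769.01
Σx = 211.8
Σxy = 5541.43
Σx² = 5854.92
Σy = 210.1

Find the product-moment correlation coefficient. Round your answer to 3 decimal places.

-0.084

r = (nΣxy − ΣxΣy) / √[(nΣx² − (Σx)²)(nΣy² − (Σy)²)]
Numerator: 8×5541.43 − 211.8×210.1 = -167.74
Denominator: √[(46839.36 − 44859.24)(46152.08 − 44142.01)] = √[1980.12 × 2010.07] = 1995.0388
r = -167.74 / 1995.0388 ≈ -0.084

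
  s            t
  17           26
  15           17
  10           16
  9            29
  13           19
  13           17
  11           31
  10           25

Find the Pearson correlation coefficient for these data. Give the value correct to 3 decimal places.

-0.243

n = 8, Σs = 98, Σt = 180, Σs² = 1254, Σt² = 4298, Σst = 2177
nΣst − ΣsΣt = 17416 − 17640 = -224
nΣs² − (Σs)² = 10032 − 9604 = 428; nΣt² − (Σt)² = 34384 − 32400 = 1984
r = -224 / √(428 × 1984) = -224 / 921.4944 ≈ -0.243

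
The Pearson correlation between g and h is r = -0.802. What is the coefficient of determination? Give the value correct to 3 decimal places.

r² = (-0.802)² = 0.643

0.643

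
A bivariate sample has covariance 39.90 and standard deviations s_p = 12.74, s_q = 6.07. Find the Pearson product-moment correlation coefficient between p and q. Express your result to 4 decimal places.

r = Cov(p,q) / (s_p · s_q) = 39.90 / (12.74 × 6.07)
  = 39.90 / 77.3318 ≈ 0.5160

0.5160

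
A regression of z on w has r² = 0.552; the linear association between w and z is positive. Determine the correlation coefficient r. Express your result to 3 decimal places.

|r| = √0.552 = 0.743
The association is positive, so r = 0.743.

0.743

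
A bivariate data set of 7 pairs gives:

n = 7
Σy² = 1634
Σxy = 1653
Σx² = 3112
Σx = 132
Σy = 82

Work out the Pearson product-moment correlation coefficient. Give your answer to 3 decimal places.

0.165

r = (nΣxy − ΣxΣy) / √[(nΣx² − (Σx)²)(nΣy² − (Σy)²)]
Numerator: 7×1653 − 132×82 = 747
Denominator: √[(21784 − 17424)(11438 − 6724)] = √[4360 × 4714] = 4533.5461
r = 747 / 4533.5461 ≈ 0.165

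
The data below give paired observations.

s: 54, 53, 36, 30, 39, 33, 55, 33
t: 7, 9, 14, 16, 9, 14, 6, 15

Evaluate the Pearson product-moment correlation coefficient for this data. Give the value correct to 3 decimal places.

n = 8, Σs = 333, Σt = 90, Σs² = 14645, Σt² = 1120, Σst = 3477
nΣst − ΣsΣt = 27816 − 29970 = -2154
nΣs² − (Σs)² = 117160 − 110889 = 6271; nΣt² − (Σt)² = 8960 − 8100 = 860
r = -2154 / √(6271 × 860) = -2154 / 2322.2963 ≈ -0.928

-0.928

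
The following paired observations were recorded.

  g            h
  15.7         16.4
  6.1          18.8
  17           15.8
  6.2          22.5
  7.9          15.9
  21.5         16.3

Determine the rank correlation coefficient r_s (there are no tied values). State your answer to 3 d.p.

-0.657

Rank g: 4, 1, 5, 2, 3, 6
Rank h: 4, 5, 1, 6, 2, 3
d = rank(g) − rank(h): 0, -4, 4, -4, 1, 3; Σd² = 58
ρ = 1 − 6Σd² / [n(n²−1)] = 1 − 6×58 / (6×35) = 1 − 348/210 ≈ -0.657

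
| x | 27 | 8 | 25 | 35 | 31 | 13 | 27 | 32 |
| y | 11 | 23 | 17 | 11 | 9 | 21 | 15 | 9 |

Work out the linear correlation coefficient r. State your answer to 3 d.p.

-0.933

n = 8, Σx = 198, Σy = 116, Σx² = 5526, Σy² = 1888, Σxy = 2536
nΣxy − ΣxΣy = 20288 − 22968 = -2680
nΣx² − (Σx)² = 44208 − 39204 = 5004; nΣy² − (Σy)² = 15104 − 13456 = 1648
r = -2680 / √(5004 × 1648) = -2680 / 2871.6880 ≈ -0.933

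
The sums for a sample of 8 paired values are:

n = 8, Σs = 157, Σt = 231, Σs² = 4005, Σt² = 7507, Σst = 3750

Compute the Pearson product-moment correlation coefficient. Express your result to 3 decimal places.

-0.891

r = (nΣst − ΣsΣt) / √[(nΣs² − (Σs)²)(nΣt² − (Σt)²)]
Numerator: 8×3750 − 157×231 = -6267
Denominator: √[(32040 − 24649)(60056 − 53361)] = √[7391 × 6695] = 7034.3973
r = -6267 / 7034.3973 ≈ -0.891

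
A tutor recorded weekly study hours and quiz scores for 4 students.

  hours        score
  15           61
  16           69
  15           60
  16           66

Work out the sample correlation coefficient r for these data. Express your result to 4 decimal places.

0.9526

n = 4, Σx = 62, Σy = 256, Σx² = 962, Σy² = 16438, Σxy = 3975
nΣxy − ΣxΣy = 15900 − 15872 = 28
nΣx² − (Σx)² = 3848 − 3844 = 4; nΣy² − (Σy)² = 65752 − 65536 = 216
r = 28 / √(4 × 216) = 28 / 29.3939 ≈ 0.9526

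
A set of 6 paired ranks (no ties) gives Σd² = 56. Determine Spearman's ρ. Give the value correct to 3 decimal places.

ρ = 1 − 6Σd² / [n(n²−1)] = 1 − 6×56 / (6×35)
  = 1 − 336/210 = 1 − 1.6000 ≈ -0.600

-0.600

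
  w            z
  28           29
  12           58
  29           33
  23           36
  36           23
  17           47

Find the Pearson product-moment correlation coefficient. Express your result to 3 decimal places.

-0.975

n = 6, Σw = 145, Σz = 226, Σw² = 3883, Σz² = 9328, Σwz = 4920
nΣwz − ΣwΣz = 29520 − 32770 = -3250
nΣw² − (Σw)² = 23298 − 21025 = 2273; nΣz² − (Σz)² = 55968 − 51076 = 4892
r = -3250 / √(2273 × 4892) = -3250 / 3334.5938 ≈ -0.975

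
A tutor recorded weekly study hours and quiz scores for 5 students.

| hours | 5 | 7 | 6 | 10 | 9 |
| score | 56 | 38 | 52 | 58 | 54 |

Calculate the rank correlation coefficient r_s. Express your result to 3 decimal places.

0.300

Rank hours: 1, 3, 2, 5, 4
Rank score: 4, 1, 2, 5, 3
d = rank(hours) − rank(score): -3, 2, 0, 0, 1; Σd² = 14
ρ = 1 − 6Σd² / [n(n²−1)] = 1 − 6×14 / (5×24) = 1 − 84/120 ≈ 0.300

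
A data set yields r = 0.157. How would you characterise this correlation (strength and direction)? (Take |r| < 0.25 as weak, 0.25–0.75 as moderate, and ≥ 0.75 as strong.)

weak positive

r = 0.157 > 0 so the relationship is positive.
|r| = 0.157, which falls in the weak range.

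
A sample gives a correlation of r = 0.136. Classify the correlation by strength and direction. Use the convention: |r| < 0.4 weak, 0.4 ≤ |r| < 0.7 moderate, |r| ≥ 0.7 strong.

r = 0.136 > 0 so the relationship is positive.
|r| = 0.136, which falls in the weak range.

weak positive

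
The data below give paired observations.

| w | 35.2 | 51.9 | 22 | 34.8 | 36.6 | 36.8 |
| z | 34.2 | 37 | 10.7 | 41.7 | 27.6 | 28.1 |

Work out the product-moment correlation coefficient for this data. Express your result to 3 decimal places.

0.703

n = 6, Σw = 217.3, Σz = 179.3, Σw² = 8321.49, Σz² = 5943.39, Σwz = 6854.94
nΣwz − ΣwΣz = 41129.64 − 38961.89 = 2167.75
nΣw² − (Σw)² = 49928.94 − 47219.29 = 2709.65; nΣz² − (Σz)² = 35660.34 − 32148.49 = 3511.85
r = 2167.75 / √(2709.65 × 3511.85) = 2167.75 / 3084.7827 ≈ 0.703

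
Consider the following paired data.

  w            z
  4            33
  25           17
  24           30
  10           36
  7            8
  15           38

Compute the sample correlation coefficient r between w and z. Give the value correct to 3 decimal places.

n = 6, Σw = 85, Σz = 162, Σw² = 1591, Σz² = 5082, Σwz = 2263
nΣwz − ΣwΣz = 13578 − 13770 = -192
nΣw² − (Σw)² = 9546 − 7225 = 2321; nΣz² − (Σz)² = 30492 − 26244 = 4248
r = -192 / √(2321 × 4248) = -192 / 3140.0013 ≈ -0.061

-0.061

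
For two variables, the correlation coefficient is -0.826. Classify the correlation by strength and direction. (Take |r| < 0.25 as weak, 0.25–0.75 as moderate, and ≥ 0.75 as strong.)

r = -0.826 < 0 so the relationship is negative.
|r| = 0.826, which falls in the strong range.

strong negative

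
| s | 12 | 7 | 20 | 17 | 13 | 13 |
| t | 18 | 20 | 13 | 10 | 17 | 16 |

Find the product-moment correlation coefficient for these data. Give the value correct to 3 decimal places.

-0.865

n = 6, Σs = 82, Σt = 94, Σs² = 1220, Σt² = 1538, Σst = 1215
nΣst − ΣsΣt = 7290 − 7708 = -418
nΣs² − (Σs)² = 7320 − 6724 = 596; nΣt² − (Σt)² = 9228 − 8836 = 392
r = -418 / √(596 × 392) = -418 / 483.3549 ≈ -0.865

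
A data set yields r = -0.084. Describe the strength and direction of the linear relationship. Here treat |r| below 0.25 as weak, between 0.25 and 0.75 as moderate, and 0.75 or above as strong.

r = -0.084 < 0 so the relationship is negative.
|r| = 0.084, which falls in the weak range.

weak negative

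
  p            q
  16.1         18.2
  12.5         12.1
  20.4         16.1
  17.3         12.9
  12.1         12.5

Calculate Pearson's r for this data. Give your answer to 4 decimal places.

n = 5, Σp = 78.4, Σq = 71.8, Σp² = 1277.32, Σq² = 1059.52, Σpq = 1147.13
nΣpq − ΣpΣq = 5735.65 − 5629.12 = 106.53
nΣp² − (Σp)² = 6386.6 − 6146.56 = 240.04; nΣq² − (Σq)² = 5297.6 − 5155.24 = 142.36
r = 106.53 / √(240.04 × 142.36) = 106.53 / 184.8570 ≈ 0.5763

0.5763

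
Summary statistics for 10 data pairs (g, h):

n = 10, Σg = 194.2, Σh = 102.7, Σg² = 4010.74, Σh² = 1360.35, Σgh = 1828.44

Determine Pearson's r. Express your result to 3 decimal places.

-0.614

r = (nΣgh − ΣgΣh) / √[(nΣg² − (Σg)²)(nΣh² − (Σh)²)]
Numerator: 10×1828.44 − 194.2×102.7 = -1659.94
Denominator: √[(40107.4 − 37713.64)(13603.5 − 10547.29)] = √[2393.76 × 3056.21] = 2704.7797
r = -1659.94 / 2704.7797 ≈ -0.614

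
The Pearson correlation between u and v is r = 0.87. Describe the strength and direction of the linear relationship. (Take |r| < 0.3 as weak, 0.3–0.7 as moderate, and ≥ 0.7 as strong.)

strong positive

r = 0.87 > 0 so the relationship is positive.
|r| = 0.87, which falls in the strong range.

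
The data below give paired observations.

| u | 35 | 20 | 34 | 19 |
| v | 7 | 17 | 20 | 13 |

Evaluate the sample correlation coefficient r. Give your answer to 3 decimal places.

-0.185

n = 4, Σu = 108, Σv = 57, Σu² = 3142, Σv² = 907, Σuv = 1512
nΣuv − ΣuΣv = 6048 − 6156 = -108
nΣu² − (Σu)² = 12568 − 11664 = 904; nΣv² − (Σv)² = 3628 − 3249 = 379
r = -108 / √(904 × 379) = -108 / 585.3341 ≈ -0.185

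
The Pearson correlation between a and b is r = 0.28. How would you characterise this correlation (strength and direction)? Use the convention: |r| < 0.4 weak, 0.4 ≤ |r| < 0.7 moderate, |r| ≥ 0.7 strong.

weak positive

r = 0.28 > 0 so the relationship is positive.
|r| = 0.28, which falls in the weak range.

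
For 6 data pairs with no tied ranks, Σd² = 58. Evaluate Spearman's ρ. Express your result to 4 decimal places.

-0.6571

ρ = 1 − 6Σd² / [n(n²−1)] = 1 − 6×58 / (6×35)
  = 1 − 348/210 = 1 − 1.65714 ≈ -0.6571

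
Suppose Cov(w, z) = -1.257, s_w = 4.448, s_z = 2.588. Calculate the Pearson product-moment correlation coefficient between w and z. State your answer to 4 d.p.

-0.1092

r = Cov(w,z) / (s_w · s_z) = -1.257 / (4.448 × 2.588)
  = -1.257 / 11.5114 ≈ -0.1092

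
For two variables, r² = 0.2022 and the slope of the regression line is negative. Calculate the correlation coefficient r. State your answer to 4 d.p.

|r| = √0.2022 = 0.4497
The association is negative, so r = −0.4497.

-0.4497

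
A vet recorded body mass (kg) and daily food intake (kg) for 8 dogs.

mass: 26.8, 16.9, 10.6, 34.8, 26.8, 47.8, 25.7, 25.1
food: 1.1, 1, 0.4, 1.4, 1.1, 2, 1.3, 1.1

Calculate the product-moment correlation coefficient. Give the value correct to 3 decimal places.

n = 8, Σx = 214.5, Σy = 9.4, Σx² = 6620.83, Σy² = 12.44, Σxy = 285.44
nΣxy − ΣxΣy = 2283.52 − 2016.3 = 267.22
nΣx² − (Σx)² = 52966.64 − 46010.25 = 6956.39; nΣy² − (Σy)² = 99.52 − 88.36 = 11.16
r = 267.22 / √(6956.39 × 11.16) = 267.22 / 278.6276 ≈ 0.959

0.959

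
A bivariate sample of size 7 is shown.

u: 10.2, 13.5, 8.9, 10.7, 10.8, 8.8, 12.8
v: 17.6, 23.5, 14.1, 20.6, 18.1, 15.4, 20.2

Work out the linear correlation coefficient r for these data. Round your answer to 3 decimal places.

0.918

n = 7, Σu = 75.7, Σv = 129.5, Σu² = 837.91, Σv² = 2457.99, Σuv = 1432.24
nΣuv − ΣuΣv = 10025.68 − 9803.15 = 222.53
nΣu² − (Σu)² = 5865.37 − 5730.49 = 134.88; nΣv² − (Σv)² = 17205.93 − 16770.25 = 435.68
r = 222.53 / √(134.88 × 435.68) = 222.53 / 242.4139 ≈ 0.918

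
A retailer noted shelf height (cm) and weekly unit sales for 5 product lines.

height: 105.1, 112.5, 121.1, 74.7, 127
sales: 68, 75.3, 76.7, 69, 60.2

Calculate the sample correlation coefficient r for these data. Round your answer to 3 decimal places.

n = 5, Σx = 540.4, Σy = 349.2, Σx² = 60076.56, Σy² = 24562.02, Σxy = 37706.12
nΣxy − ΣxΣy = 188530.6 − 188707.68 = -177.08
nΣx² − (Σx)² = 300382.8 − 292032.16 = 8350.64; nΣy² − (Σy)² = 122810.1 − 121940.64 = 869.46
r = -177.08 / √(8350.64 × 869.46) = -177.08 / 2694.5403 ≈ -0.066

-0.066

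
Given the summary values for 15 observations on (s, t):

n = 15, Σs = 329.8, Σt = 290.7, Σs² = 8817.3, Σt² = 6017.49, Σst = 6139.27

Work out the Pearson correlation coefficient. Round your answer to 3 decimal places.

-0.325

r = (nΣst − ΣsΣt) / √[(nΣs² − (Σs)²)(nΣt² − (Σt)²)]
Numerator: 15×6139.27 − 329.8×290.7 = -3783.81
Denominator: √[(132259.5 − 108768.04)(90262.35 − 84506.49)] = √[23491.46 × 5755.86] = 11628.1363
r = -3783.81 / 11628.1363 ≈ -0.325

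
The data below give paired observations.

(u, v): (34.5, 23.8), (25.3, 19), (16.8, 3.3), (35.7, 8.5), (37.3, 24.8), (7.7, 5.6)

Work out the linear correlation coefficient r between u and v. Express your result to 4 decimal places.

0.7044

n = 6, Σu = 157.3, Σv = 85, Σu² = 4837.65, Σv² = 1656.98, Σuv = 2628.85
nΣuv − ΣuΣv = 15773.1 − 13370.5 = 2402.6
nΣu² − (Σu)² = 29025.9 − 24743.29 = 4282.61; nΣv² − (Σv)² = 9941.88 − 7225 = 2716.88
r = 2402.6 / √(4282.61 × 2716.88) = 2402.6 / 3411.0610 ≈ 0.7044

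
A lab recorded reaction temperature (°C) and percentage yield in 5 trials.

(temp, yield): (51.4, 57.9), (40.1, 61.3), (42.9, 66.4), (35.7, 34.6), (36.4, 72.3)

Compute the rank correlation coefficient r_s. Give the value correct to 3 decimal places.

Rank temp: 5, 3, 4, 1, 2
Rank yield: 2, 3, 4, 1, 5
d = rank(temp) − rank(yield): 3, 0, 0, 0, -3; Σd² = 18
ρ = 1 − 6Σd² / [n(n²−1)] = 1 − 6×18 / (5×24) = 1 − 108/120 ≈ 0.100

0.100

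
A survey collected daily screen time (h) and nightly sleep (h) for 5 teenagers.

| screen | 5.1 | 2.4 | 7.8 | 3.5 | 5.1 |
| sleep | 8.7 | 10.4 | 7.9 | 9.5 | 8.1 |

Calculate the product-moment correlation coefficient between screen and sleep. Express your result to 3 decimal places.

n = 5, Σx = 23.9, Σy = 44.6, Σx² = 130.87, Σy² = 402.12, Σxy = 205.51
nΣxy − ΣxΣy = 1027.55 − 1065.94 = -38.39
nΣx² − (Σx)² = 654.35 − 571.21 = 83.14; nΣy² − (Σy)² = 2010.6 − 1989.16 = 21.44
r = -38.39 / √(83.14 × 21.44) = -38.39 / 42.2199 ≈ -0.909

-0.909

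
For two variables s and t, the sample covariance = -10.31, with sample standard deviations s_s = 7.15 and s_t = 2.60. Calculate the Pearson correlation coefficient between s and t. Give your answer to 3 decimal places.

r = Cov(s,t) / (s_s · s_t) = -10.31 / (7.15 × 2.60)
  = -10.31 / 18.5900 ≈ -0.555

-0.555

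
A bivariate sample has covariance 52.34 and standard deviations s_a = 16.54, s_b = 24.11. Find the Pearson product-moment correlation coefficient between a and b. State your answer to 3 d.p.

0.131

r = Cov(a,b) / (s_a · s_b) = 52.34 / (16.54 × 24.11)
  = 52.34 / 398.7794 ≈ 0.131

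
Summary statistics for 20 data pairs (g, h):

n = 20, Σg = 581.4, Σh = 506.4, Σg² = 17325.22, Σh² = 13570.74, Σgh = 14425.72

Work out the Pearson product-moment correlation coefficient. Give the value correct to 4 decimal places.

-0.5242

r = (nΣgh − ΣgΣh) / √[(nΣg² − (Σg)²)(nΣh² − (Σh)²)]
Numerator: 20×14425.72 − 581.4×506.4 = -5906.56
Denominator: √[(346504.4 − 338025.96)(271414.8 − 256440.96)] = √[8478.44 × 14973.84] = 11267.4222
r = -5906.56 / 11267.4222 ≈ -0.5242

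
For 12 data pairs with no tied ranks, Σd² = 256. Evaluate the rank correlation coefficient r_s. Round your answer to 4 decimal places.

ρ = 1 − 6Σd² / [n(n²−1)] = 1 − 6×256 / (12×143)
  = 1 − 1536/1716 = 1 − 0.89510 ≈ 0.1049

0.1049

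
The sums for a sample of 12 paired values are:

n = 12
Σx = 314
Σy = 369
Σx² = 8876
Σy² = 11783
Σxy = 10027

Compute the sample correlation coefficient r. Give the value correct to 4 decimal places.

0.6925

r = (nΣxy − ΣxΣy) / √[(nΣx² − (Σx)²)(nΣy² − (Σy)²)]
Numerator: 12×10027 − 314×369 = 4458
Denominator: √[(106512 − 98596)(141396 − 136161)] = √[7916 × 5235] = 6437.4110
r = 4458 / 6437.4110 ≈ 0.6925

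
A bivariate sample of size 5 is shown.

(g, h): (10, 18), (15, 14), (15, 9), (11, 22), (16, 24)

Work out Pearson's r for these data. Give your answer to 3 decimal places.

-0.226

n = 5, Σg = 67, Σh = 87, Σg² = 927, Σh² = 1661, Σgh = 1151
nΣgh − ΣgΣh = 5755 − 5829 = -74
nΣg² − (Σg)² = 4635 − 4489 = 146; nΣh² − (Σh)² = 8305 − 7569 = 736
r = -74 / √(146 × 736) = -74 / 327.8048 ≈ -0.226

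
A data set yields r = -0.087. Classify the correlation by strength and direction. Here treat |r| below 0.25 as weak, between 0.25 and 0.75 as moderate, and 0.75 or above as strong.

r = -0.087 < 0 so the relationship is negative.
|r| = 0.087, which falls in the weak range.

weak negative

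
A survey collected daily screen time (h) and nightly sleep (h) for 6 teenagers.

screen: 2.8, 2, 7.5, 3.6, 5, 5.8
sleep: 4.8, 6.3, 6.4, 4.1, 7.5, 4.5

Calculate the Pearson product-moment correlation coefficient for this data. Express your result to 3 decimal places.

0.212

n = 6, Σx = 26.7, Σy = 33.6, Σx² = 139.69, Σy² = 197, Σxy = 152.4
nΣxy − ΣxΣy = 914.4 − 897.12 = 17.28
nΣx² − (Σx)² = 838.14 − 712.89 = 125.25; nΣy² − (Σy)² = 1182 − 1128.96 = 53.04
r = 17.28 / √(125.25 × 53.04) = 17.28 / 81.5062 ≈ 0.212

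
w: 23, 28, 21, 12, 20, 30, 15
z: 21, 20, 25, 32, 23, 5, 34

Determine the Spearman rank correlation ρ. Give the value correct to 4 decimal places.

-0.9286

Rank w: 5, 6, 4, 1, 3, 7, 2
Rank z: 3, 2, 5, 6, 4, 1, 7
d = rank(w) − rank(z): 2, 4, -1, -5, -1, 6, -5; Σd² = 108
ρ = 1 − 6Σd² / [n(n²−1)] = 1 − 6×108 / (7×48) = 1 − 648/336 ≈ -0.9286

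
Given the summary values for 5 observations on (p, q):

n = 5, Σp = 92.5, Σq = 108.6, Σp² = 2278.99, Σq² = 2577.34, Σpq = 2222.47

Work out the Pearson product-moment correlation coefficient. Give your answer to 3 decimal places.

0.606

r = (nΣpq − ΣpΣq) / √[(nΣp² − (Σp)²)(nΣq² − (Σq)²)]
Numerator: 5×2222.47 − 92.5×108.6 = 1066.85
Denominator: √[(11394.95 − 8556.25)(12886.7 − 11793.96)] = √[2838.7 × 1092.74] = 1761.2385
r = 1066.85 / 1761.2385 ≈ 0.606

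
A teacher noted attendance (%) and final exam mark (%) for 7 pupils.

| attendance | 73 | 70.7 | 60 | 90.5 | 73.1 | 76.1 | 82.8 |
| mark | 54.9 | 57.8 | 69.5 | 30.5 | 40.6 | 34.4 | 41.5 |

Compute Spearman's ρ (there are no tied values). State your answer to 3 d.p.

Rank attendance: 3, 2, 1, 7, 4, 5, 6
Rank mark: 5, 6, 7, 1, 3, 2, 4
d = rank(attendance) − rank(mark): -2, -4, -6, 6, 1, 3, 2; Σd² = 106
ρ = 1 − 6Σd² / [n(n²−1)] = 1 − 6×106 / (7×48) = 1 − 636/336 ≈ -0.893

-0.893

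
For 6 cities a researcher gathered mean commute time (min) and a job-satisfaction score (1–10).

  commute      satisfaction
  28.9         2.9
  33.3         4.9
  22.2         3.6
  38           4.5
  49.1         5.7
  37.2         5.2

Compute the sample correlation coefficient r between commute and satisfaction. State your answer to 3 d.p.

n = 6, Σx = 208.7, Σy = 26.8, Σx² = 7675.59, Σy² = 125.16, Σxy = 971.21
nΣxy − ΣxΣy = 5827.26 − 5593.16 = 234.1
nΣx² − (Σx)² = 46053.54 − 43555.69 = 2497.85; nΣy² − (Σy)² = 750.96 − 718.24 = 32.72
r = 234.1 / √(2497.85 × 32.72) = 234.1 / 285.8840 ≈ 0.819

0.819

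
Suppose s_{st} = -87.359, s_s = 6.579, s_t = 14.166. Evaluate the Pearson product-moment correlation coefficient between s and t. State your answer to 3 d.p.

r = Cov(s,t) / (s_s · s_t) = -87.359 / (6.579 × 14.166)
  = -87.359 / 93.1981 ≈ -0.937

-0.937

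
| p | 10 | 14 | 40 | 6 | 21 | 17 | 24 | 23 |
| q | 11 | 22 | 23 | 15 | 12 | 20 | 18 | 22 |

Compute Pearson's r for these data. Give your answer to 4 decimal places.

0.5448

n = 8, Σp = 155, Σq = 143, Σp² = 3767, Σq² = 2711, Σpq = 2958
nΣpq − ΣpΣq = 23664 − 22165 = 1499
nΣp² − (Σp)² = 30136 − 24025 = 6111; nΣq² − (Σq)² = 21688 − 20449 = 1239
r = 1499 / √(6111 × 1239) = 1499 / 2751.6411 ≈ 0.5448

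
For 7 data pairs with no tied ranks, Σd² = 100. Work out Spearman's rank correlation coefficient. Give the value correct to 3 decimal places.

-0.786

ρ = 1 − 6Σd² / [n(n²−1)] = 1 − 6×100 / (7×48)
  = 1 − 600/336 = 1 − 1.7857 ≈ -0.786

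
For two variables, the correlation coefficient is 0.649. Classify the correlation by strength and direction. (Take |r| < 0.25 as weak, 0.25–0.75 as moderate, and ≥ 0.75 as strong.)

r = 0.649 > 0 so the relationship is positive.
|r| = 0.649, which falls in the moderate range.

moderate positive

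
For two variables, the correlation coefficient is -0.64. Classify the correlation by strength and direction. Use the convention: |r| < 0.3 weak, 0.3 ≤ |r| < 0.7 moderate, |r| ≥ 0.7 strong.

r = -0.64 < 0 so the relationship is negative.
|r| = 0.64, which falls in the moderate range.

moderate negative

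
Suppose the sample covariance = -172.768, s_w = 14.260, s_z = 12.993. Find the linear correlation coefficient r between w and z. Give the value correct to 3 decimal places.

-0.932

r = Cov(w,z) / (s_w · s_z) = -172.768 / (14.260 × 12.993)
  = -172.768 / 185.2802 ≈ -0.932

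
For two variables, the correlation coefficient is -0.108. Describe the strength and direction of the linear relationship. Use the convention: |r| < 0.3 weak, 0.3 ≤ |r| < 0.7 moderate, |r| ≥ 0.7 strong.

weak negative

r = -0.108 < 0 so the relationship is negative.
|r| = 0.108, which falls in the weak range.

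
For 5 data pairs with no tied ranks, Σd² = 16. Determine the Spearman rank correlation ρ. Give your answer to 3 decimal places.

ρ = 1 − 6Σd² / [n(n²−1)] = 1 − 6×16 / (5×24)
  = 1 − 96/120 = 1 − 0.8000 ≈ 0.200

0.200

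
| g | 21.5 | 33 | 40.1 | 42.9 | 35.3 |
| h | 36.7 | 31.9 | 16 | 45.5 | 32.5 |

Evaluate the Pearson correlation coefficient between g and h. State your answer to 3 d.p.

-0.104

n = 5, Σg = 172.8, Σh = 162.6, Σg² = 6245.76, Σh² = 5747, Σgh = 5582.55
nΣgh − ΣgΣh = 27912.75 − 28097.28 = -184.53
nΣg² − (Σg)² = 31228.8 − 29859.84 = 1368.96; nΣh² − (Σh)² = 28735 − 26438.76 = 2296.24
r = -184.53 / √(1368.96 × 2296.24) = -184.53 / 1772.9807 ≈ -0.104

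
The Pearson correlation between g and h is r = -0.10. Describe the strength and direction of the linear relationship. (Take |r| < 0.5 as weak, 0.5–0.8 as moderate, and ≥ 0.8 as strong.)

weak negative

r = -0.10 < 0 so the relationship is negative.
|r| = 0.10, which falls in the weak range.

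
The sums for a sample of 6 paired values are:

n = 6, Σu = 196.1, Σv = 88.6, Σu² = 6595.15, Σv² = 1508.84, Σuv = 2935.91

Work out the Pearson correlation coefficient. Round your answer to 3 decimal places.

0.208

r = (nΣuv − ΣuΣv) / √[(nΣu² − (Σu)²)(nΣv² − (Σv)²)]
Numerator: 6×2935.91 − 196.1×88.6 = 241
Denominator: √[(39570.9 − 38455.21)(9053.04 − 7849.96)] = √[1115.69 × 1203.08] = 1158.5613
r = 241 / 1158.5613 ≈ 0.208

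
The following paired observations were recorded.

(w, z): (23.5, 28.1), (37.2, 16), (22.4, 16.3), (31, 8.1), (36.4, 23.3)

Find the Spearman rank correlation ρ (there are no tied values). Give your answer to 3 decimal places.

-0.300

Rank w: 2, 5, 1, 3, 4
Rank z: 5, 2, 3, 1, 4
d = rank(w) − rank(z): -3, 3, -2, 2, 0; Σd² = 26
ρ = 1 − 6Σd² / [n(n²−1)] = 1 − 6×26 / (5×24) = 1 − 156/120 ≈ -0.300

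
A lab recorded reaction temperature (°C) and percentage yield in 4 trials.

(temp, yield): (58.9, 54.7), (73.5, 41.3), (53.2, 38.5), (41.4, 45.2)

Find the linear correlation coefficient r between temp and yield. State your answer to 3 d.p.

n = 4, Σx = 227, Σy = 179.7, Σx² = 13415.66, Σy² = 8223.07, Σxy = 10176.86
nΣxy − ΣxΣy = 40707.44 − 40791.9 = -84.46
nΣx² − (Σx)² = 53662.64 − 51529 = 2133.64; nΣy² − (Σy)² = 32892.28 − 32292.09 = 600.19
r = -84.46 / √(2133.64 × 600.19) = -84.46 / 1131.6313 ≈ -0.075

-0.075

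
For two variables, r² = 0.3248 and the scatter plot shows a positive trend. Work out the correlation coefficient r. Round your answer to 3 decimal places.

|r| = √0.3248 = 0.570
The association is positive, so r = 0.570.

0.570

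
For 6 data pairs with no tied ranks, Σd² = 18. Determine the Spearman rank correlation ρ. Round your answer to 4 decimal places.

ρ = 1 − 6Σd² / [n(n²−1)] = 1 − 6×18 / (6×35)
  = 1 − 108/210 = 1 − 0.51429 ≈ 0.4857

0.4857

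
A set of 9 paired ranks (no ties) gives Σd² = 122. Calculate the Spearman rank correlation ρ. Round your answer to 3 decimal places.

ρ = 1 − 6Σd² / [n(n²−1)] = 1 − 6×122 / (9×80)
  = 1 − 732/720 = 1 − 1.0167 ≈ -0.017

-0.017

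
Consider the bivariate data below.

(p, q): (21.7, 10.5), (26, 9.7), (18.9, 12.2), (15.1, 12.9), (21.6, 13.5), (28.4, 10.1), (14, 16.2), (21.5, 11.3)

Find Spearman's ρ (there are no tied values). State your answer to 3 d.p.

-0.833

Rank p: 6, 7, 3, 2, 5, 8, 1, 4
Rank q: 3, 1, 5, 6, 7, 2, 8, 4
d = rank(p) − rank(q): 3, 6, -2, -4, -2, 6, -7, 0; Σd² = 154
ρ = 1 − 6Σd² / [n(n²−1)] = 1 − 6×154 / (8×63) = 1 − 924/504 ≈ -0.833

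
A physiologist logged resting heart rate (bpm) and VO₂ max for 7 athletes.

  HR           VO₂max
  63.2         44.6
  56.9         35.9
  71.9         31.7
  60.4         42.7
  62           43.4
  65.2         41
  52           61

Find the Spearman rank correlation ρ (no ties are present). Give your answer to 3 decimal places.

-0.500

Rank HR: 5, 2, 7, 3, 4, 6, 1
Rank VO₂max: 6, 2, 1, 4, 5, 3, 7
d = rank(HR) − rank(VO₂max): -1, 0, 6, -1, -1, 3, -6; Σd² = 84
ρ = 1 − 6Σd² / [n(n²−1)] = 1 − 6×84 / (7×48) = 1 − 504/336 ≈ -0.500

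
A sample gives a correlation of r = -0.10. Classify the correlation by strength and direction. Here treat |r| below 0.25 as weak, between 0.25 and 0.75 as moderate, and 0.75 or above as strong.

r = -0.10 < 0 so the relationship is negative.
|r| = 0.10, which falls in the weak range.

weak negative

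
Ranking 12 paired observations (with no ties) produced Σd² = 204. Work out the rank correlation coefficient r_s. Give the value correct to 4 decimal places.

ρ = 1 − 6Σd² / [n(n²−1)] = 1 − 6×204 / (12×143)
  = 1 − 1224/1716 = 1 − 0.71329 ≈ 0.2867

0.2867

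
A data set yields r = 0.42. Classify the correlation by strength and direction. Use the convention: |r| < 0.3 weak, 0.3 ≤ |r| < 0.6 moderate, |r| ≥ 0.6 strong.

r = 0.42 > 0 so the relationship is positive.
|r| = 0.42, which falls in the moderate range.

moderate positive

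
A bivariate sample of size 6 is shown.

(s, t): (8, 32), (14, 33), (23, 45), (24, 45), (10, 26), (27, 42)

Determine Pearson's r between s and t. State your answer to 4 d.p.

0.9034

n = 6, Σs = 106, Σt = 223, Σs² = 2194, Σt² = 8603, Σst = 4227
nΣst − ΣsΣt = 25362 − 23638 = 1724
nΣs² − (Σs)² = 13164 − 11236 = 1928; nΣt² − (Σt)² = 51618 − 49729 = 1889
r = 1724 / √(1928 × 1889) = 1724 / 1908.4004 ≈ 0.9034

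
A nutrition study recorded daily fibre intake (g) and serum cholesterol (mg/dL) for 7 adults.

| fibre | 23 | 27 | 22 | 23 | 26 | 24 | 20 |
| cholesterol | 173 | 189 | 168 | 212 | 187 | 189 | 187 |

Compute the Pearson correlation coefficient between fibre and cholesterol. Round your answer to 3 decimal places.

n = 7, Σx = 165, Σy = 1305, Σx² = 3923, Σy² = 244477, Σxy = 30792
nΣxy − ΣxΣy = 215544 − 215325 = 219
nΣx² − (Σx)² = 27461 − 27225 = 236; nΣy² − (Σy)² = 1711339 − 1703025 = 8314
r = 219 / √(236 × 8314) = 219 / 1400.7512 ≈ 0.156

0.156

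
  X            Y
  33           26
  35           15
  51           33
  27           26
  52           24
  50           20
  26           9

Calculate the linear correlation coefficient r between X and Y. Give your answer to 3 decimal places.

n = 7, ΣX = 274, ΣY = 153, ΣX² = 11524, ΣY² = 3723, ΣXY = 6250
nΣXY − ΣXΣY = 43750 − 41922 = 1828
nΣX² − (ΣX)² = 80668 − 75076 = 5592; nΣY² − (ΣY)² = 26061 − 23409 = 2652
r = 1828 / √(5592 × 2652) = 1828 / 3850.9718 ≈ 0.475

0.475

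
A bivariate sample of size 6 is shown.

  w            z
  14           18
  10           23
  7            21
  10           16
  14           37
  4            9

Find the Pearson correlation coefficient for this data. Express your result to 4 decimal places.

0.6746

n = 6, Σw = 59, Σz = 124, Σw² = 657, Σz² = 3000, Σwz = 1343
nΣwz − ΣwΣz = 8058 − 7316 = 742
nΣw² − (Σw)² = 3942 − 3481 = 461; nΣz² − (Σz)² = 18000 − 15376 = 2624
r = 742 / √(461 × 2624) = 742 / 1099.8473 ≈ 0.6746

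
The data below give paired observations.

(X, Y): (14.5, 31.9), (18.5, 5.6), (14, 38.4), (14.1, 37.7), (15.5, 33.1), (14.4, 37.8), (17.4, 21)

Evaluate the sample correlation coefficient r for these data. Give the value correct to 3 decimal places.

-0.961

n = 7, ΣX = 108.4, ΣY = 205.5, ΣX² = 1697.68, ΣY² = 6910.27, ΣXY = 3058.09
nΣXY − ΣXΣY = 21406.63 − 22276.2 = -869.57
nΣX² − (ΣX)² = 11883.76 − 11750.56 = 133.2; nΣY² − (ΣY)² = 48371.89 − 42230.25 = 6141.64
r = -869.57 / √(133.2 × 6141.64) = -869.57 / 904.4703 ≈ -0.961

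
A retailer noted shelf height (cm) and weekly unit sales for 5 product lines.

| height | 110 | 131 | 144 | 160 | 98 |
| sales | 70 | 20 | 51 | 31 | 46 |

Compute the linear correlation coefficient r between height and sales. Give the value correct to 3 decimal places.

-0.469

n = 5, Σx = 643, Σy = 218, Σx² = 85201, Σy² = 10978, Σxy = 27132
nΣxy − ΣxΣy = 135660 − 140174 = -4514
nΣx² − (Σx)² = 426005 − 413449 = 12556; nΣy² − (Σy)² = 54890 − 47524 = 7366
r = -4514 / √(12556 × 7366) = -4514 / 9617.0420 ≈ -0.469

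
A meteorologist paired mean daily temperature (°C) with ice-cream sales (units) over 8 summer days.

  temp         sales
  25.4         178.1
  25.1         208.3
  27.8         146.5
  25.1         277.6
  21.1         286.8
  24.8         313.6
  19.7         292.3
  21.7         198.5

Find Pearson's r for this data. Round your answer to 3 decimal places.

-0.547

n = 8, Σx = 190.7, Σy = 1901.7, Σx² = 4597.25, Σy² = 479073.25, Σxy = 44687.05
nΣxy − ΣxΣy = 357496.4 − 362654.19 = -5157.79
nΣx² − (Σx)² = 36778 − 36366.49 = 411.51; nΣy² − (Σy)² = 3832586 − 3616462.89 = 216123.11
r = -5157.79 / √(411.51 × 216123.11) = -5157.79 / 9430.6321 ≈ -0.547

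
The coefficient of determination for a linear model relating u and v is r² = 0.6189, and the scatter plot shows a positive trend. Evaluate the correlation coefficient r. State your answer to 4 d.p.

|r| = √0.6189 = 0.7867
The association is positive, so r = 0.7867.

0.7867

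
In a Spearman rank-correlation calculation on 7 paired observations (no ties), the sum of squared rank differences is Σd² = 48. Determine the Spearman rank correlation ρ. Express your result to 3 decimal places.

ρ = 1 − 6Σd² / [n(n²−1)] = 1 − 6×48 / (7×48)
  = 1 − 288/336 = 1 − 0.8571 ≈ 0.143

0.143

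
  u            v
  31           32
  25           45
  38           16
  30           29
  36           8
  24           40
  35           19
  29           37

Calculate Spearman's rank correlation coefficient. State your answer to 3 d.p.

-0.929

Rank u: 5, 2, 8, 4, 7, 1, 6, 3
Rank v: 5, 8, 2, 4, 1, 7, 3, 6
d = rank(u) − rank(v): 0, -6, 6, 0, 6, -6, 3, -3; Σd² = 162
ρ = 1 − 6Σd² / [n(n²−1)] = 1 − 6×162 / (8×63) = 1 − 972/504 ≈ -0.929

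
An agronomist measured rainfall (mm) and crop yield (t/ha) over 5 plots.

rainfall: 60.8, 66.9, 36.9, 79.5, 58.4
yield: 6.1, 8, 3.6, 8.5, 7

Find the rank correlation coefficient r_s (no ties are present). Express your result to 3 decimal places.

0.900

Rank rainfall: 3, 4, 1, 5, 2
Rank yield: 2, 4, 1, 5, 3
d = rank(rainfall) − rank(yield): 1, 0, 0, 0, -1; Σd² = 2
ρ = 1 − 6Σd² / [n(n²−1)] = 1 − 6×2 / (5×24) = 1 − 12/120 ≈ 0.900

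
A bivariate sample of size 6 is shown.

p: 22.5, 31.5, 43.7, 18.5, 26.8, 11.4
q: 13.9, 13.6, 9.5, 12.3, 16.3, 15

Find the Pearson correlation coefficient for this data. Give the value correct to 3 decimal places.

n = 6, Σp = 154.4, Σq = 80.6, Σp² = 4598.64, Σq² = 1110.4, Σpq = 1991.69
nΣpq − ΣpΣq = 11950.14 − 12444.64 = -494.5
nΣp² − (Σp)² = 27591.84 − 23839.36 = 3752.48; nΣq² − (Σq)² = 6662.4 − 6496.36 = 166.04
r = -494.5 / √(3752.48 × 166.04) = -494.5 / 789.3426 ≈ -0.626

-0.626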